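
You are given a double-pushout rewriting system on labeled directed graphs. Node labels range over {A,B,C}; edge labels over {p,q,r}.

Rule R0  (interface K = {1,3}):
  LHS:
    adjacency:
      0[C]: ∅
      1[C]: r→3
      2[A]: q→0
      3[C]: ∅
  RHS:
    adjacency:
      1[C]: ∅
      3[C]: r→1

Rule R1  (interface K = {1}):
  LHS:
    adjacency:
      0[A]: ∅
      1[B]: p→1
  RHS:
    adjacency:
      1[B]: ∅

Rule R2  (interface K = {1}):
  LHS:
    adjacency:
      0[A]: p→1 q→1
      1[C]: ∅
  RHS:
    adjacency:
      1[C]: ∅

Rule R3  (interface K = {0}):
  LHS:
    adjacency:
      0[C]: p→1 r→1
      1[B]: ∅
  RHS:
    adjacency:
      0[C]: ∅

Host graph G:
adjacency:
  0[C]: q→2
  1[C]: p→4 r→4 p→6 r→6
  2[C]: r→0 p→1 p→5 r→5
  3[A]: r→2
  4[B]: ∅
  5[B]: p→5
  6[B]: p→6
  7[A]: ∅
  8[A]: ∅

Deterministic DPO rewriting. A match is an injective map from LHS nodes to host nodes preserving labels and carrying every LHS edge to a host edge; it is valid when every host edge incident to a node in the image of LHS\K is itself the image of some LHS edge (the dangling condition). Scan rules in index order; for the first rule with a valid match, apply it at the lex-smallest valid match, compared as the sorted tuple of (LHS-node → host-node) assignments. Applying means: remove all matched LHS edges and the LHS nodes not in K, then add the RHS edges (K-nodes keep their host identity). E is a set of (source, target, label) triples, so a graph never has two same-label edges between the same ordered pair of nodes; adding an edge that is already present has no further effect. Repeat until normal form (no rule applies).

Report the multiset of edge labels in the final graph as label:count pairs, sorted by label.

Answer: p:1 q:1 r:2

Steps:
initial: |V|=9 |E|=12  E = 0-q->2 1-p->4 1-r->4 1-p->6 1-r->6 2-r->0 2-p->1 2-p->5 2-r->5 3-r->2 5-p->5 6-p->6
step 1: apply R1 at {0↦7, 1↦5}  → |V|=8 |E|=11  E = 0-q->2 1-p->4 1-r->4 1-p->6 1-r->6 2-r->0 2-p->1 2-p->5 2-r->5 3-r->2 6-p->6
step 2: apply R1 at {0↦8, 1↦6}  → |V|=7 |E|=10  E = 0-q->2 1-p->4 1-r->4 1-p->6 1-r->6 2-r->0 2-p->1 2-p->5 2-r->5 3-r->2
step 3: apply R3 at {0↦1, 1↦4}  → |V|=6 |E|=8  E = 0-q->2 1-p->6 1-r->6 2-r->0 2-p->1 2-p->5 2-r->5 3-r->2
step 4: apply R3 at {0↦1, 1↦6}  → |V|=5 |E|=6  E = 0-q->2 2-r->0 2-p->1 2-p->5 2-r->5 3-r->2
step 5: apply R3 at {0↦2, 1↦5}  → |V|=4 |E|=4  E = 0-q->2 2-r->0 2-p->1 3-r->2
normal form: no rule applies after step 5
NF edges: [(0, 2, 'q'), (2, 0, 'r'), (2, 1, 'p'), (3, 2, 'r')]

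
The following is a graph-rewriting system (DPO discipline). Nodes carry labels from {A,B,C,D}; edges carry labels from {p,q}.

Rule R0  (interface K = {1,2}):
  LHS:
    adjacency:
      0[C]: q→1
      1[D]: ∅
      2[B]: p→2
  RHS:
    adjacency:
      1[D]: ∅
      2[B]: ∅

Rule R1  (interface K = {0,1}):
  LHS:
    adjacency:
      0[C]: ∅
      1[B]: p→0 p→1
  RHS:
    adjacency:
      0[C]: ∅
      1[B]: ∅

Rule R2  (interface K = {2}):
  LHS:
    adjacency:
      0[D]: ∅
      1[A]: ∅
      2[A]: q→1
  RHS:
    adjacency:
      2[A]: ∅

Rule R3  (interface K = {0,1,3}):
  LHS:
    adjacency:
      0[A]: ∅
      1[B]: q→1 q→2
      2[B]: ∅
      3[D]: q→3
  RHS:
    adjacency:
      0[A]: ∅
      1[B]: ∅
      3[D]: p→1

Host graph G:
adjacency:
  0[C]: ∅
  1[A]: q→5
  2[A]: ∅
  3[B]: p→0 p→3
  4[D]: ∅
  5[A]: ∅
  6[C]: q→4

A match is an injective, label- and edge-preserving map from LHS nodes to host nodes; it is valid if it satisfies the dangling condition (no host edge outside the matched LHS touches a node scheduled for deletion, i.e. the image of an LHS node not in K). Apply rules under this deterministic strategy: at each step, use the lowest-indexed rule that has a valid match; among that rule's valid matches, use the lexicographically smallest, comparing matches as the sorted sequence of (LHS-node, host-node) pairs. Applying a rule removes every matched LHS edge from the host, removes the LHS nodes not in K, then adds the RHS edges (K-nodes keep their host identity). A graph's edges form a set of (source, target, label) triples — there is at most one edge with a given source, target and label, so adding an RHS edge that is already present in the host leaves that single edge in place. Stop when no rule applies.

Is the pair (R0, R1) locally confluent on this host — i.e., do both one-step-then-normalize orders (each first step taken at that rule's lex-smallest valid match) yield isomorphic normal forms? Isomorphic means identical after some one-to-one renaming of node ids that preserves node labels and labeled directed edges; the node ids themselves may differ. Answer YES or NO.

branch R0-first: apply at {0↦6, 1↦4, 2↦3} → |E|=2, then 1 more step(s) → NF |V|=4 |E|=1 V={0:C, 1:A, 2:A, 3:B} E=3-p->0
branch R1-first: apply at {0↦0, 1↦3} → |E|=2, then 0 more step(s) → NF |V|=7 |E|=2 V={0:C, 1:A, 2:A, 3:B, 4:D, 5:A, 6:C} E=1-q->5 6-q->4
graphs not isomorphic

Answer: NO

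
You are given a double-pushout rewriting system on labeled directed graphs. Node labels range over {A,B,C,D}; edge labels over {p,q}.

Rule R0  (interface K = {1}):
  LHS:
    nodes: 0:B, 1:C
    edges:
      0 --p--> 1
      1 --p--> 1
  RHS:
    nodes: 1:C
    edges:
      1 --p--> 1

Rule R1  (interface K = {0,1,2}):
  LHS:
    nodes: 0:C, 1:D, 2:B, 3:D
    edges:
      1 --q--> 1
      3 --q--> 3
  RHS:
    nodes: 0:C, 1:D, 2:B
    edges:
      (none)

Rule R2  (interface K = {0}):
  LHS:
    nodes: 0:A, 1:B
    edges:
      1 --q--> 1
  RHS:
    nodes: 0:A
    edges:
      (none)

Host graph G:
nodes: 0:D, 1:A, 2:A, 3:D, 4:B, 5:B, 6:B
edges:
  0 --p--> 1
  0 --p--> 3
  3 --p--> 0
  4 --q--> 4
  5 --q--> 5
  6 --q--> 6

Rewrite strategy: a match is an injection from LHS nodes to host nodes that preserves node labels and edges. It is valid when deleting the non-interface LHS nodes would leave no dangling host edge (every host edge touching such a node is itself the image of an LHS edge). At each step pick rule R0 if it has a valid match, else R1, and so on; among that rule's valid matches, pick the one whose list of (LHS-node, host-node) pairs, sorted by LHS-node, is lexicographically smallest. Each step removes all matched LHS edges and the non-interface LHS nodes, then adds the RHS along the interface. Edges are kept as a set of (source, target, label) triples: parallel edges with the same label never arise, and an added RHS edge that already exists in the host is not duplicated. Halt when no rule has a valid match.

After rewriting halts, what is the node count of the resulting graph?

Answer: 4

Steps:
[0] host  ⇒  7 nodes, 6 edges  {0-p->1 0-p->3 3-p->0 4-q->4 5-q->5 6-q->6}
[1] R2 @ {0↦1, 1↦4}  ⇒  6 nodes, 5 edges  {0-p->1 0-p->3 3-p->0 5-q->5 6-q->6}
[2] R2 @ {0↦1, 1↦5}  ⇒  5 nodes, 4 edges  {0-p->1 0-p->3 3-p->0 6-q->6}
[3] R2 @ {0↦1, 1↦6}  ⇒  4 nodes, 3 edges  {0-p->1 0-p->3 3-p->0}
final graph: no rule applies after step 3
NF nodes: {0:D, 1:A, 2:A, 3:D}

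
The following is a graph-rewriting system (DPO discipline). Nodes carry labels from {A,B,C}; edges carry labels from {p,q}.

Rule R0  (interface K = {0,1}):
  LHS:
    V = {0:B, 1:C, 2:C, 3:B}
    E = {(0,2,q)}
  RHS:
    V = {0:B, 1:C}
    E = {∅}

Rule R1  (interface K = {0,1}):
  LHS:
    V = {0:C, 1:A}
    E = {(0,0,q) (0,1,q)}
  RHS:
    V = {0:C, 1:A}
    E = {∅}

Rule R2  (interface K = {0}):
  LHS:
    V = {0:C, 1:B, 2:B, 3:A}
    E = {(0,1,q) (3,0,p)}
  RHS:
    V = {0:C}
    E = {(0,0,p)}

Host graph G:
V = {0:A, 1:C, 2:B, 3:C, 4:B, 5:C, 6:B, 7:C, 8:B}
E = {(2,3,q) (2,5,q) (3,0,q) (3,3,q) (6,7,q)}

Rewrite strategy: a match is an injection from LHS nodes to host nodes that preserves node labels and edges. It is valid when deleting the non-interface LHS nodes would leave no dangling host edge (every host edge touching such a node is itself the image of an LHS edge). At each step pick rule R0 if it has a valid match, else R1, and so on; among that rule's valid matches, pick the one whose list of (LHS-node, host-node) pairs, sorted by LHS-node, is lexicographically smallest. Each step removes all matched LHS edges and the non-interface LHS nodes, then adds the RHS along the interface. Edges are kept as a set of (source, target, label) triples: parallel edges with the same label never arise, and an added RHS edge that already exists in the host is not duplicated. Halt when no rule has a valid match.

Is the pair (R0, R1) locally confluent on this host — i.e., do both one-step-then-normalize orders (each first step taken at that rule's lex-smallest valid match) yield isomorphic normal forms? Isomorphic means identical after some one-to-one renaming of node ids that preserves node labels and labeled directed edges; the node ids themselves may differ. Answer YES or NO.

Answer: YES

Derivation:
branch R0-first: apply at {0↦2, 1↦1, 2↦5, 3↦4} → |E|=4, then 3 more step(s) → NF |V|=3 |E|=0 V={0:A, 1:C, 2:B} E=∅
branch R1-first: apply at {0↦3, 1↦0} → |E|=3, then 3 more step(s) → NF |V|=3 |E|=0 V={0:A, 1:C, 6:B} E=∅
graphs isomorphic (equal up to label-preserving node renaming)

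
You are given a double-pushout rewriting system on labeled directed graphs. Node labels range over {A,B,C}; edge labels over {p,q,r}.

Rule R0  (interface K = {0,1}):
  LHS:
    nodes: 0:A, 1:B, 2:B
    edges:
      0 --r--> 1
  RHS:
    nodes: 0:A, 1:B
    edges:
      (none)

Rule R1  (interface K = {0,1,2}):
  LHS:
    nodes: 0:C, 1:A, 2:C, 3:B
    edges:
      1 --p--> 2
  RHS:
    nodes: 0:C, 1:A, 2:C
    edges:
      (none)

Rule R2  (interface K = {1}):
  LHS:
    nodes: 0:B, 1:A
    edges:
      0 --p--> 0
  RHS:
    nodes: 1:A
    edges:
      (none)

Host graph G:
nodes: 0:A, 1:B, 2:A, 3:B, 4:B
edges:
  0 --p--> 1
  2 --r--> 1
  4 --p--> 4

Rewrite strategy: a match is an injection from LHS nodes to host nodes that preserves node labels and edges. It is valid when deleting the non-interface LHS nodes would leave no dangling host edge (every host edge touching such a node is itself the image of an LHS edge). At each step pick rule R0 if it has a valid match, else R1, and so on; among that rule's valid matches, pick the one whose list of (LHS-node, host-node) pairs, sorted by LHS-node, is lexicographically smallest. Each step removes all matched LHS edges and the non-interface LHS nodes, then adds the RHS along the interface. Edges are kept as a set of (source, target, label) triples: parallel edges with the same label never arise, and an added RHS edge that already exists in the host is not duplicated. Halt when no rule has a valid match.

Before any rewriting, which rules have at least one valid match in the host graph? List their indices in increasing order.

R0: 1 valid match — {0↦2, 1↦1, 2↦3}
R1: no valid match — LHS pattern not found
R2: 2 valid matches — {0↦4, 1↦0}, {0↦4, 1↦2}

Answer: [R0,R2]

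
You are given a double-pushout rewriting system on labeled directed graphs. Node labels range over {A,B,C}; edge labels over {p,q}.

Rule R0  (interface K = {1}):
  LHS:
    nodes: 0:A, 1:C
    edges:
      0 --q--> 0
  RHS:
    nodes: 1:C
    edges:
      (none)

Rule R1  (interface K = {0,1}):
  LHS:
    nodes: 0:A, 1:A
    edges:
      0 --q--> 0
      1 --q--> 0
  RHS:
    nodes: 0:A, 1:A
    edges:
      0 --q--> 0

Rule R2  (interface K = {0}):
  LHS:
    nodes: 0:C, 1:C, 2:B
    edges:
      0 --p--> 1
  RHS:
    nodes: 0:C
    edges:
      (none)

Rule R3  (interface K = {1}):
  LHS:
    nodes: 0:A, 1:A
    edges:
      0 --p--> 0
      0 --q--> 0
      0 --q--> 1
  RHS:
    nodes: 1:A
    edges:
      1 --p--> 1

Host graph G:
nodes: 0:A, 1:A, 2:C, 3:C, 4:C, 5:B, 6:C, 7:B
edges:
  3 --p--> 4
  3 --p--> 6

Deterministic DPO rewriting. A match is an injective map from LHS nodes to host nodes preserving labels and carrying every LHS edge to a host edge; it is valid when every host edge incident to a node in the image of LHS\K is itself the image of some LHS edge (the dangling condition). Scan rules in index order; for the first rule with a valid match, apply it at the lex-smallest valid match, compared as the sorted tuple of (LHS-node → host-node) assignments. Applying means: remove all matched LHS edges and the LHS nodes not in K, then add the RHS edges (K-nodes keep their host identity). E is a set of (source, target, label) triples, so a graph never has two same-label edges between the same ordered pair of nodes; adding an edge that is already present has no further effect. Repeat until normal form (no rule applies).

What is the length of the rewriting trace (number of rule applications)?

Answer: 2

Rewrite trace:
initial: |V|=8 |E|=2  E = 3-p->4 3-p->6
step 1: apply R2 at {0↦3, 1↦4, 2↦5}  → |V|=6 |E|=1  E = 3-p->6
step 2: apply R2 at {0↦3, 1↦6, 2↦7}  → |V|=4 |E|=0  E = ∅
final graph: no rule applies after step 2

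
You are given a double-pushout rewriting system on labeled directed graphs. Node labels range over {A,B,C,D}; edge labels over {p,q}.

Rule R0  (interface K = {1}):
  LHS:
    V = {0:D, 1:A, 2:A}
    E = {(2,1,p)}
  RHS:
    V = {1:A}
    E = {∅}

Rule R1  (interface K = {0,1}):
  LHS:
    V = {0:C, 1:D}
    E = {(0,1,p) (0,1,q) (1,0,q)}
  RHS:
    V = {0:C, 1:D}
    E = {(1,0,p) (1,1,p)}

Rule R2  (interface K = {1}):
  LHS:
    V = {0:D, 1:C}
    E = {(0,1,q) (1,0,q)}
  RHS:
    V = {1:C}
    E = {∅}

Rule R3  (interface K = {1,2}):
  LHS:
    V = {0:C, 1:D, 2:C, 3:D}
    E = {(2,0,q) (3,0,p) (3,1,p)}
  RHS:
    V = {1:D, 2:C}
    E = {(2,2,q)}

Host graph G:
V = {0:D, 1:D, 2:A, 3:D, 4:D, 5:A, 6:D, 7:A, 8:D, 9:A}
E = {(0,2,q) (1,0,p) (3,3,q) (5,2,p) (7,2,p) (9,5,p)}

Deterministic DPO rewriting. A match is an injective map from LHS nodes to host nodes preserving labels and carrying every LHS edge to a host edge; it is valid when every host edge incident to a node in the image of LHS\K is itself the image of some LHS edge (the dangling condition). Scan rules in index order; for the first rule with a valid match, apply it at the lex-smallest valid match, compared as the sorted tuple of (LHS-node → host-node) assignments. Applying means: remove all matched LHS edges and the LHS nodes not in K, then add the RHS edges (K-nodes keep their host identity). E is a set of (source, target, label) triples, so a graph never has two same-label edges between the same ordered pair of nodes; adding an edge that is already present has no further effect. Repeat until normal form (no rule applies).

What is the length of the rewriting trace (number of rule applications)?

Answer: 3

Steps:
start.  V:10 E:6  edges: 0-q->2 1-p->0 3-q->3 5-p->2 7-p->2 9-p->5
1. fire R0 via {0↦4, 1↦2, 2↦7}  →  V:8 E:5  edges: 0-q->2 1-p->0 3-q->3 5-p->2 9-p->5
2. fire R0 via {0↦6, 1↦5, 2↦9}  →  V:6 E:4  edges: 0-q->2 1-p->0 3-q->3 5-p->2
3. fire R0 via {0↦8, 1↦2, 2↦5}  →  V:4 E:3  edges: 0-q->2 1-p->0 3-q->3
normal form: no rule applies after step 3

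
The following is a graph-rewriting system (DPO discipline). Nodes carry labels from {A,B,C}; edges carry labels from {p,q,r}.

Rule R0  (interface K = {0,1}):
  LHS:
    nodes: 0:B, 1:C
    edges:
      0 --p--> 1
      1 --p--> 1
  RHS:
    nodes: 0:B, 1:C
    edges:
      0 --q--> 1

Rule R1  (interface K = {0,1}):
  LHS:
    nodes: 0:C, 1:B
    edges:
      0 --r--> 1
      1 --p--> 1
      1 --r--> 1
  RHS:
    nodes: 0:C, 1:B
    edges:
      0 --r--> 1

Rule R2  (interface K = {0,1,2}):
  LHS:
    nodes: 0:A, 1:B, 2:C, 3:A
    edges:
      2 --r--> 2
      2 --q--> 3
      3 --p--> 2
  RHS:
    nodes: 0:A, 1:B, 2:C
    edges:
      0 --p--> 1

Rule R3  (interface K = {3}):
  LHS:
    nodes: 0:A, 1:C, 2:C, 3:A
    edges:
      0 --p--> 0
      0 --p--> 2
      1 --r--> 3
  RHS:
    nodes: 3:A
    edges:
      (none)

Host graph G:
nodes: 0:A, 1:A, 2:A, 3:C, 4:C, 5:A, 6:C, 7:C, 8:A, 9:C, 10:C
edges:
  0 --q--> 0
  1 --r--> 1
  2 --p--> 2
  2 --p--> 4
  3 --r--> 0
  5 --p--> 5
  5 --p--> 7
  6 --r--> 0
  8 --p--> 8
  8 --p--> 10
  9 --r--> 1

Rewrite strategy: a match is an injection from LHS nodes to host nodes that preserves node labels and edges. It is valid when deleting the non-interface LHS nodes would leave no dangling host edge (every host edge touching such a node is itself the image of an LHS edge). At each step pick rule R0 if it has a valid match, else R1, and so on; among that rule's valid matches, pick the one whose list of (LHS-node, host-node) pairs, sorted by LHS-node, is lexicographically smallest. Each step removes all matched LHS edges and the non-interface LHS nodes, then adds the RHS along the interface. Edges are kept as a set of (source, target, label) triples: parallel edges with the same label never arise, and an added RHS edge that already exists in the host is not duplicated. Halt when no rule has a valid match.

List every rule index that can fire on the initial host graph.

R0: no valid match — LHS pattern not found
R1: no valid match — LHS pattern not found
R2: no valid match — LHS pattern not found
R3: 9 valid matches — {0↦2, 1↦3, 2↦4, 3↦0}, {0↦2, 1↦6, 2↦4, 3↦0}, {0↦2, 1↦9, 2↦4, 3↦1} (+6 more)

Answer: [R3]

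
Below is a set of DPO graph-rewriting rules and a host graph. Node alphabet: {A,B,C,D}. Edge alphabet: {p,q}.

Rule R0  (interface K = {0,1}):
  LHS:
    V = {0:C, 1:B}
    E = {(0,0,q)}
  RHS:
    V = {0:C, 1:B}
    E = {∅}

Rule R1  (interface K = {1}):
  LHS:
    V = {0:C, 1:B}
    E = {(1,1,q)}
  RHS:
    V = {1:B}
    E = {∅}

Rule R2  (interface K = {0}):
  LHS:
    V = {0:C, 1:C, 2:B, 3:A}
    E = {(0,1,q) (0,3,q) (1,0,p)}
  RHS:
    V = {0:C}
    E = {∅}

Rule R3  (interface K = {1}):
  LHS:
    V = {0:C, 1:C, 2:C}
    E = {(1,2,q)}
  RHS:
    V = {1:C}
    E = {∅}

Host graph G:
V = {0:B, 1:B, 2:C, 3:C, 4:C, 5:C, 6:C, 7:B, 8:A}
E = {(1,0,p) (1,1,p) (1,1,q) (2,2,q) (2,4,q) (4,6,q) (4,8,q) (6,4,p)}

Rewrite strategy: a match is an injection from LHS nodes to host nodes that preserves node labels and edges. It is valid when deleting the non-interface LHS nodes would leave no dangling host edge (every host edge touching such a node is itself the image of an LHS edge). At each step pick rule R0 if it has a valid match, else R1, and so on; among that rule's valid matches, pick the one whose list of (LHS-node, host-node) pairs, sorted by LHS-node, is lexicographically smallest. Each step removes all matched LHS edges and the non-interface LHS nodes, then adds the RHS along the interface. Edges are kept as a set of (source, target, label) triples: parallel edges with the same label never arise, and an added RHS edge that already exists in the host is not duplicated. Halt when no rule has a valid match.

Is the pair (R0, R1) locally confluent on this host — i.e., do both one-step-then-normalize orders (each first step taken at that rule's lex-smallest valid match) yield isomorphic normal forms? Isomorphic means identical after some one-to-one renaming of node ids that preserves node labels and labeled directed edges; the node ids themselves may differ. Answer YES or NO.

branch R0-first: apply at {0↦2, 1↦0} → |E|=7, then 3 more step(s) → NF |V|=3 |E|=2 V={0:B, 1:B, 2:C} E=1-p->0 1-p->1
branch R1-first: apply at {0↦3, 1↦1} → |E|=7, then 3 more step(s) → NF |V|=3 |E|=2 V={0:B, 1:B, 2:C} E=1-p->0 1-p->1
graphs isomorphic (equal up to label-preserving node renaming)

Answer: YES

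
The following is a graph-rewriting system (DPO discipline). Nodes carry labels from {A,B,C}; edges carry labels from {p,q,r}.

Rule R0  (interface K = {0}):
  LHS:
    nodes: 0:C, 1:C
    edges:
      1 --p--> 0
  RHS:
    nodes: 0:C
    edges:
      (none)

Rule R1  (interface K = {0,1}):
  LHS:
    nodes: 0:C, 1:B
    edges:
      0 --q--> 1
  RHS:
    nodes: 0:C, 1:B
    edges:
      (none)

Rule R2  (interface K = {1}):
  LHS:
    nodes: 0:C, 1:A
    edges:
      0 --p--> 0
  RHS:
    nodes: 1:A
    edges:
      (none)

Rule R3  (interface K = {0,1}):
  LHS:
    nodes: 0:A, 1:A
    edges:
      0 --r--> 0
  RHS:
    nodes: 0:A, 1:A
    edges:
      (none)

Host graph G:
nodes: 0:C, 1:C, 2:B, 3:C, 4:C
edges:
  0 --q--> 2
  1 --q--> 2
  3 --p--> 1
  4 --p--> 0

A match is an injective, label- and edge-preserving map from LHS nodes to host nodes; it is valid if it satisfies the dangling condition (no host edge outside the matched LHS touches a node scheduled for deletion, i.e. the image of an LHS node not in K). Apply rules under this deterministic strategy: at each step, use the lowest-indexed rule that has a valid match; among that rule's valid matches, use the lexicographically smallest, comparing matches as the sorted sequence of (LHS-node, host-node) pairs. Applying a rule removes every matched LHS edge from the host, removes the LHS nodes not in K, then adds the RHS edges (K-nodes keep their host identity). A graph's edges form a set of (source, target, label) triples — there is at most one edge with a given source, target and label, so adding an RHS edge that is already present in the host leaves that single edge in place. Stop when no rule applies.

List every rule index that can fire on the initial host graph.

R0: 2 valid matches — {0↦0, 1↦4}, {0↦1, 1↦3}
R1: 2 valid matches — {0↦0, 1↦2}, {0↦1, 1↦2}
R2: no valid match — LHS pattern not found
R3: no valid match — LHS pattern not found

Answer: [R0,R1]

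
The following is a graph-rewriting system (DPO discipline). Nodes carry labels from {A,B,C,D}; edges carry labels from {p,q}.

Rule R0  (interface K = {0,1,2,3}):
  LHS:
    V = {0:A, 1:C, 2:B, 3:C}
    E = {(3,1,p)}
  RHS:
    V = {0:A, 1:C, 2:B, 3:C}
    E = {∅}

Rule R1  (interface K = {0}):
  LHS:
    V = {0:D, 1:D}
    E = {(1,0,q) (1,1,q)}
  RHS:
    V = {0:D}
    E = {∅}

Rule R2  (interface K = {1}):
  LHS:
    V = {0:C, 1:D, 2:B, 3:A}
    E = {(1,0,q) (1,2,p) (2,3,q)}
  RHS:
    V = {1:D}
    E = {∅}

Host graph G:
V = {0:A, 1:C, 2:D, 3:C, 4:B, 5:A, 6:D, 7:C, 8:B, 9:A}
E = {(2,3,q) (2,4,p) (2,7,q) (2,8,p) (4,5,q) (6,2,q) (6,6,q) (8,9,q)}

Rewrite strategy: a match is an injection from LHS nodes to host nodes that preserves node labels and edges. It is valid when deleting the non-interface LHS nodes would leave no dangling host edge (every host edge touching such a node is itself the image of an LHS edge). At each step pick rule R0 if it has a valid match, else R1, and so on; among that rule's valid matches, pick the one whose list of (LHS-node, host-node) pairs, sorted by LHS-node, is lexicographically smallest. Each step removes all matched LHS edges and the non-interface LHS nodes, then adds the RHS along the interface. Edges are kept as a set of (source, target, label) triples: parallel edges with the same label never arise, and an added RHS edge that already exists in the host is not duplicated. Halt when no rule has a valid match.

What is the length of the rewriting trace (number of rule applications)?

start.  V:10 E:8  edges: 2-q->3 2-p->4 2-q->7 2-p->8 4-q->5 6-q->2 6-q->6 8-q->9
1. fire R1 via {0↦2, 1↦6}  →  V:9 E:6  edges: 2-q->3 2-p->4 2-q->7 2-p->8 4-q->5 8-q->9
2. fire R2 via {0↦3, 1↦2, 2↦4, 3↦5}  →  V:6 E:3  edges: 2-q->7 2-p->8 8-q->9
3. fire R2 via {0↦7, 1↦2, 2↦8, 3↦9}  →  V:3 E:0  edges: ∅
normal form: no rule applies after step 3

Answer: 3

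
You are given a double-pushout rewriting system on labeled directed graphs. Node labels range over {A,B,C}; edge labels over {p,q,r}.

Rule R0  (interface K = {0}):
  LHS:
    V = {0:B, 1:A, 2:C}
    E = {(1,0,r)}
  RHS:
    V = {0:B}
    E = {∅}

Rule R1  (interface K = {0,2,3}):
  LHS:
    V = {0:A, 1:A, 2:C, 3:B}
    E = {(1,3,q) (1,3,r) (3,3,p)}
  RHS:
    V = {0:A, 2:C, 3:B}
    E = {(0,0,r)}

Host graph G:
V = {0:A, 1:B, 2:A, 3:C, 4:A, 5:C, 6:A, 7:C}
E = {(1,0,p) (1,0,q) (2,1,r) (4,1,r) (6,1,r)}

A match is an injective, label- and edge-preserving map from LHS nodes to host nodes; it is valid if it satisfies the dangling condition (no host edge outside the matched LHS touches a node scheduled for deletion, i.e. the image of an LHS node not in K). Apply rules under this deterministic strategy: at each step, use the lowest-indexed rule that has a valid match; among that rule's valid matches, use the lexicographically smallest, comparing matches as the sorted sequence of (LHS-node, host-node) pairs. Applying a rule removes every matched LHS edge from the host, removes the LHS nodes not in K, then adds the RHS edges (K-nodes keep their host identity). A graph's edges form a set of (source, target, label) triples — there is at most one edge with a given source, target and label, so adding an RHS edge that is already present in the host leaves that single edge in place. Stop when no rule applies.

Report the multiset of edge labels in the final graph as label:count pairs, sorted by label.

initial: |V|=8 |E|=5  E = 1-p->0 1-q->0 2-r->1 4-r->1 6-r->1
step 1: apply R0 at {0↦1, 1↦2, 2↦3}  → |V|=6 |E|=4  E = 1-p->0 1-q->0 4-r->1 6-r->1
step 2: apply R0 at {0↦1, 1↦4, 2↦5}  → |V|=4 |E|=3  E = 1-p->0 1-q->0 6-r->1
step 3: apply R0 at {0↦1, 1↦6, 2↦7}  → |V|=2 |E|=2  E = 1-p->0 1-q->0
final graph: no rule applies after step 3
NF edges: [(1, 0, 'p'), (1, 0, 'q')]

Answer: p:1 q:1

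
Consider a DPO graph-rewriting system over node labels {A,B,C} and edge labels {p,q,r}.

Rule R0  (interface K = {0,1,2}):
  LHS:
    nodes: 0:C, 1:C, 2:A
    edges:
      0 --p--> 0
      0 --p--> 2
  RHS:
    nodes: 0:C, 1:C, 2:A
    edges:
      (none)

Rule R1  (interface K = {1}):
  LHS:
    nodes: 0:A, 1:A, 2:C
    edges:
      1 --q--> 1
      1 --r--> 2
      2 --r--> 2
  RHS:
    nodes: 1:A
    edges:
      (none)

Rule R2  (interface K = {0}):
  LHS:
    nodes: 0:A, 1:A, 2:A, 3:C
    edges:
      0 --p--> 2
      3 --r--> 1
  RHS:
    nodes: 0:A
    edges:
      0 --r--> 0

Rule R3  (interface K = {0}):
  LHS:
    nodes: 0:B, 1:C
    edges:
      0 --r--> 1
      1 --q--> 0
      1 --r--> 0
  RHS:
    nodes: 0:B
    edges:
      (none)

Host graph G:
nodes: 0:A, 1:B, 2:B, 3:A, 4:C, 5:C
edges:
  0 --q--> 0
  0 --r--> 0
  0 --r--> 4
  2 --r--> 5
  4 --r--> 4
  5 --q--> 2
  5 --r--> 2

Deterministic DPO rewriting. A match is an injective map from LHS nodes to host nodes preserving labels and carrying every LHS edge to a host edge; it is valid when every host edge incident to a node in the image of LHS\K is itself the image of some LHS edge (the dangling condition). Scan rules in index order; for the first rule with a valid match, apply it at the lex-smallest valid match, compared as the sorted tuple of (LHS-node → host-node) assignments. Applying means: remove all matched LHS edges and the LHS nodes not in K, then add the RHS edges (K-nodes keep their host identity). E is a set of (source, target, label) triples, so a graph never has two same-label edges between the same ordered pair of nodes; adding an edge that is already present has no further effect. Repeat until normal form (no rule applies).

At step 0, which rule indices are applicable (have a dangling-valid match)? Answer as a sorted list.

R0: no valid match — LHS pattern not found
R1: 1 valid match — {0↦3, 1↦0, 2↦4}
R2: no valid match — LHS pattern not found
R3: 1 valid match — {0↦2, 1↦5}

Answer: [R1,R3]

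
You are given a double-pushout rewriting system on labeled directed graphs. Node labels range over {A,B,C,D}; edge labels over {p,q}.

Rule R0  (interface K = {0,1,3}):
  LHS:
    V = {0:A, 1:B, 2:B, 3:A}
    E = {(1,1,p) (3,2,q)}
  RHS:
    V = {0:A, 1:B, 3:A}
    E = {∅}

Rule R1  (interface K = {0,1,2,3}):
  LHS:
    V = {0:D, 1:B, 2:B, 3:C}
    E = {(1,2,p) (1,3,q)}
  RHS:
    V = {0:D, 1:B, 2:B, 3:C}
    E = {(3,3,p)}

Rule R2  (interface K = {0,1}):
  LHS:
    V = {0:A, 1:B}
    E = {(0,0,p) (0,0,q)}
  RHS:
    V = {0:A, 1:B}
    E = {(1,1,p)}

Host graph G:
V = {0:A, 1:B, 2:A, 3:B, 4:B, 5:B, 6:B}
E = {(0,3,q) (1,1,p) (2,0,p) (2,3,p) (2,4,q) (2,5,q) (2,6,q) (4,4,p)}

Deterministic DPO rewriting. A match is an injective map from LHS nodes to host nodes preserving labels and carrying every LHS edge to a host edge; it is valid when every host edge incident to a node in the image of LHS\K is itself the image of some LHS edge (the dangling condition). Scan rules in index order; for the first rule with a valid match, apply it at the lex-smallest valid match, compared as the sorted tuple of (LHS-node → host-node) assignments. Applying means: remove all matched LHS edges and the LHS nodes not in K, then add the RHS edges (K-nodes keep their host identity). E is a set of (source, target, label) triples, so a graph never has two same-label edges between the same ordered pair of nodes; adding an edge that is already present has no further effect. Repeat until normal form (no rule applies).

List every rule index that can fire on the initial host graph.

R0: 4 valid matches — {0↦0, 1↦1, 2↦5, 3↦2}, {0↦0, 1↦1, 2↦6, 3↦2}, {0↦0, 1↦4, 2↦5, 3↦2} (+1 more)
R1: no valid match — LHS pattern not found
R2: no valid match — LHS pattern not found

Answer: [R0]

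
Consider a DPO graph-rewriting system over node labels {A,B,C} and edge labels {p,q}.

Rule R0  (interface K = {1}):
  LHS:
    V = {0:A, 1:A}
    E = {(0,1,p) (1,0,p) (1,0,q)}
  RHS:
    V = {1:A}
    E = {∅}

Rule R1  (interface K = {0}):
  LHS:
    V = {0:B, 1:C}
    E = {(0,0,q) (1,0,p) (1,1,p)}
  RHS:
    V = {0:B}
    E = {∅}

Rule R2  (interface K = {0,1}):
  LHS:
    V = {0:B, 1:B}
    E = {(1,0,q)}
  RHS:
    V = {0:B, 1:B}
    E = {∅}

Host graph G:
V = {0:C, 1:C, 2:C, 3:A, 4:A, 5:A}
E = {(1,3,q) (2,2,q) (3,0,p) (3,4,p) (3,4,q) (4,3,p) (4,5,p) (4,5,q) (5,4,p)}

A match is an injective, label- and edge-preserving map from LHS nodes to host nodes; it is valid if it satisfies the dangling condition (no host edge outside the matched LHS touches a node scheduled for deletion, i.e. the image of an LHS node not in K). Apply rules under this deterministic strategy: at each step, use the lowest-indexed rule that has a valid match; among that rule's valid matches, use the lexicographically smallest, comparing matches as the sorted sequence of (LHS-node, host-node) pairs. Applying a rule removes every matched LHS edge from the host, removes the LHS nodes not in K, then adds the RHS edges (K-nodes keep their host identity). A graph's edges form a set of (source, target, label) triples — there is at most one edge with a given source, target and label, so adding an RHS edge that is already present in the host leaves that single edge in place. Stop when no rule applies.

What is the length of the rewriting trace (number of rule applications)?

Answer: 2

Rewrite trace:
[0] host  ⇒  6 nodes, 9 edges  {1-q->3 2-q->2 3-p->0 3-p->4 3-q->4 4-p->3 4-p->5 4-q->5 5-p->4}
[1] R0 @ {0↦5, 1↦4}  ⇒  5 nodes, 6 edges  {1-q->3 2-q->2 3-p->0 3-p->4 3-q->4 4-p->3}
[2] R0 @ {0↦4, 1↦3}  ⇒  4 nodes, 3 edges  {1-q->3 2-q->2 3-p->0}
halt: no rule applies after step 2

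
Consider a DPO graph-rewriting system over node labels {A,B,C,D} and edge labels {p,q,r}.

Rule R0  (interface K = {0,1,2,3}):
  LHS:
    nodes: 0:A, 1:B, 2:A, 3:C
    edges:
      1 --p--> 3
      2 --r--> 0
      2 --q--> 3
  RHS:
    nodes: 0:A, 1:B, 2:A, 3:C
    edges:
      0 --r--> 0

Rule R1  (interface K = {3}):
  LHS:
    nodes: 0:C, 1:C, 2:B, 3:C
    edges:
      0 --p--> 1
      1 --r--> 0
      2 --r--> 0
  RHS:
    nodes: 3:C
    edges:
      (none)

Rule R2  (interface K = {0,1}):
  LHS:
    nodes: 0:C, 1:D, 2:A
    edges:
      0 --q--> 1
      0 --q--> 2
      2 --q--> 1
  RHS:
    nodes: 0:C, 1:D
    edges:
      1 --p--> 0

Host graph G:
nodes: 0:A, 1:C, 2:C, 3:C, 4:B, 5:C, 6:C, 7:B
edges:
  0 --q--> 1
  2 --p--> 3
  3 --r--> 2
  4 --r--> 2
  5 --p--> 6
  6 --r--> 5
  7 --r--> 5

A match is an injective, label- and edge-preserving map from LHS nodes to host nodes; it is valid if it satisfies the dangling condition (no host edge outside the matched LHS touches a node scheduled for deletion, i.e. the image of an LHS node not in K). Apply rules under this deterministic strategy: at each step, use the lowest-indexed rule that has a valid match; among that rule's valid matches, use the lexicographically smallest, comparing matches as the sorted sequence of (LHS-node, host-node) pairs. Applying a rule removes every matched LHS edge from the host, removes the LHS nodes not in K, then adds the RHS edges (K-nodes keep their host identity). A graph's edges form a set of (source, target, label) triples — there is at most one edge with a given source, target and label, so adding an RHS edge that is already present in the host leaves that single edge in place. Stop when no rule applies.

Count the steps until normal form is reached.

Answer: 2

Rewrite trace:
[0] host  ⇒  8 nodes, 7 edges  {0-q->1 2-p->3 3-r->2 4-r->2 5-p->6 6-r->5 7-r->5}
[1] R1 @ {0↦2, 1↦3, 2↦4, 3↦1}  ⇒  5 nodes, 4 edges  {0-q->1 5-p->6 6-r->5 7-r->5}
[2] R1 @ {0↦5, 1↦6, 2↦7, 3↦1}  ⇒  2 nodes, 1 edges  {0-q->1}
normal form: no rule applies after step 2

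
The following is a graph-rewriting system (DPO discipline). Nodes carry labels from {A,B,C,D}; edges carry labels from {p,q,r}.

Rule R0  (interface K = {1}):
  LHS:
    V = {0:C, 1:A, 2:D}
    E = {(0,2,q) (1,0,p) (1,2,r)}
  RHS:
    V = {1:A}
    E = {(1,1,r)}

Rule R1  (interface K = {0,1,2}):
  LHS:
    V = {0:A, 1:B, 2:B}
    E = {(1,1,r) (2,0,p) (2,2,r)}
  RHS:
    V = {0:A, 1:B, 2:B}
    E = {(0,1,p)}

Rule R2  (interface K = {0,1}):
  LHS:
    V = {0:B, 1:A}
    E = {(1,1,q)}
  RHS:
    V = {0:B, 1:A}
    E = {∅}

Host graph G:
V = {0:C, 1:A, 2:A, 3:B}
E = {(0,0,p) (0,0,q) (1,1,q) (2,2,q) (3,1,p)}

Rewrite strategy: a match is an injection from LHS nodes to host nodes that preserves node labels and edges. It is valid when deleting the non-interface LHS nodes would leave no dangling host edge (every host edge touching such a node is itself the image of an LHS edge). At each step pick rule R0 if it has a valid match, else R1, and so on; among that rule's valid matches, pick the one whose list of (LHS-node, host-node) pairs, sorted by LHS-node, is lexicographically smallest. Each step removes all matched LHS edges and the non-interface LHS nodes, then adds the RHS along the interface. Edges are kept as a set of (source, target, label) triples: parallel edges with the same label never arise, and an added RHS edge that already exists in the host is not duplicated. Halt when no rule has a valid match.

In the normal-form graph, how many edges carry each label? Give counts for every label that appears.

Answer: p:2 q:1

Steps:
start.  V:4 E:5  edges: 0-p->0 0-q->0 1-q->1 2-q->2 3-p->1
1. fire R2 via {0↦3, 1↦1}  →  V:4 E:4  edges: 0-p->0 0-q->0 2-q->2 3-p->1
2. fire R2 via {0↦3, 1↦2}  →  V:4 E:3  edges: 0-p->0 0-q->0 3-p->1
normal form: no rule applies after step 2
NF edges: [(0, 0, 'p'), (0, 0, 'q'), (3, 1, 'p')]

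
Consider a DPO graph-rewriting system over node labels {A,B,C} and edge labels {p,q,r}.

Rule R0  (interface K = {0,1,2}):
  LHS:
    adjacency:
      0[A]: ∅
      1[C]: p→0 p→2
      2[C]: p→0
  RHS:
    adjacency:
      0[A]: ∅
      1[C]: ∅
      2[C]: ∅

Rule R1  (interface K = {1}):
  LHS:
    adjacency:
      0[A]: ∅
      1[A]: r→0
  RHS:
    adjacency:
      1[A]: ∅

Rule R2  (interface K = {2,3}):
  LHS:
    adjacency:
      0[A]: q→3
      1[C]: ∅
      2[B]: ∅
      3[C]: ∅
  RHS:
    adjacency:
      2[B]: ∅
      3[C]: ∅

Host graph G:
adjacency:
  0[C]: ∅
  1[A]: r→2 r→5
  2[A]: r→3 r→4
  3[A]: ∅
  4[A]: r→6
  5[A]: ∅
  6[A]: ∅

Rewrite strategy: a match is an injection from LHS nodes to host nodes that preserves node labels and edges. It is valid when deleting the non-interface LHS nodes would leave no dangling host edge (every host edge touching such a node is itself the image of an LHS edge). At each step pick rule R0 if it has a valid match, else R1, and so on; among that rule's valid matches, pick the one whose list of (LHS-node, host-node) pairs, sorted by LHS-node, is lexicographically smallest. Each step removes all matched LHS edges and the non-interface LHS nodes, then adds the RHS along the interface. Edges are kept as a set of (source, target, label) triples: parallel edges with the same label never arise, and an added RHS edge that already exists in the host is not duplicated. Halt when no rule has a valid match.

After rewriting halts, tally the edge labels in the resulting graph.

Answer: (no edges)

Steps:
initial: |V|=7 |E|=5  E = 1-r->2 1-r->5 2-r->3 2-r->4 4-r->6
step 1: apply R1 at {0↦3, 1↦2}  → |V|=6 |E|=4  E = 1-r->2 1-r->5 2-r->4 4-r->6
step 2: apply R1 at {0↦5, 1↦1}  → |V|=5 |E|=3  E = 1-r->2 2-r->4 4-r->6
step 3: apply R1 at {0↦6, 1↦4}  → |V|=4 |E|=2  E = 1-r->2 2-r->4
step 4: apply R1 at {0↦4, 1↦2}  → |V|=3 |E|=1  E = 1-r->2
step 5: apply R1 at {0↦2, 1↦1}  → |V|=2 |E|=0  E = ∅
final graph: no rule applies after step 5
NF edges: []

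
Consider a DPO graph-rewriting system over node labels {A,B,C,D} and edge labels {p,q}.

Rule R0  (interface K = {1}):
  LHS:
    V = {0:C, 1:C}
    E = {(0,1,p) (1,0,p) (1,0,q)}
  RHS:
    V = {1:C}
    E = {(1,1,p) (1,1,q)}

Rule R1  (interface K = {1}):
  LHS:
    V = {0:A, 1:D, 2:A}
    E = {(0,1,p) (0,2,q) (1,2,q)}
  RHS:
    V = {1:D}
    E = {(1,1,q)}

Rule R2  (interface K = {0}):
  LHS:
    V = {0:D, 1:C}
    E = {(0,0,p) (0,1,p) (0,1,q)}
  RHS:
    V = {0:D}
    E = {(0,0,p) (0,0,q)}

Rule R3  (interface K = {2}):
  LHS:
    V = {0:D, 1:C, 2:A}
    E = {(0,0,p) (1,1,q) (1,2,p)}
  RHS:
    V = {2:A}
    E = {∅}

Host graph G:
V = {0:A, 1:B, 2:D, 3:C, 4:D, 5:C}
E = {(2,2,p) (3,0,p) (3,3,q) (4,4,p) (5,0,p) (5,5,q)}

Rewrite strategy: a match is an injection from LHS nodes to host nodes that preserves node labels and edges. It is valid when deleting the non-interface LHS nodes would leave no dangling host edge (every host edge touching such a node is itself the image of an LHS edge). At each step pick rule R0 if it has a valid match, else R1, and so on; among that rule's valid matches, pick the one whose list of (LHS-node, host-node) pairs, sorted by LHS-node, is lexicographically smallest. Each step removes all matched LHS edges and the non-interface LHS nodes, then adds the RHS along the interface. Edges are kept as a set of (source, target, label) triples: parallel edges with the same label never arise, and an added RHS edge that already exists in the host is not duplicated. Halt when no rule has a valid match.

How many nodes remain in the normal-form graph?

Answer: 2

Rewrite trace:
start.  V:6 E:6  edges: 2-p->2 3-p->0 3-q->3 4-p->4 5-p->0 5-q->5
1. fire R3 via {0↦2, 1↦3, 2↦0}  →  V:4 E:3  edges: 4-p->4 5-p->0 5-q->5
2. fire R3 via {0↦4, 1↦5, 2↦0}  →  V:2 E:0  edges: ∅
normal form: no rule applies after step 2
NF nodes: {0:A, 1:B}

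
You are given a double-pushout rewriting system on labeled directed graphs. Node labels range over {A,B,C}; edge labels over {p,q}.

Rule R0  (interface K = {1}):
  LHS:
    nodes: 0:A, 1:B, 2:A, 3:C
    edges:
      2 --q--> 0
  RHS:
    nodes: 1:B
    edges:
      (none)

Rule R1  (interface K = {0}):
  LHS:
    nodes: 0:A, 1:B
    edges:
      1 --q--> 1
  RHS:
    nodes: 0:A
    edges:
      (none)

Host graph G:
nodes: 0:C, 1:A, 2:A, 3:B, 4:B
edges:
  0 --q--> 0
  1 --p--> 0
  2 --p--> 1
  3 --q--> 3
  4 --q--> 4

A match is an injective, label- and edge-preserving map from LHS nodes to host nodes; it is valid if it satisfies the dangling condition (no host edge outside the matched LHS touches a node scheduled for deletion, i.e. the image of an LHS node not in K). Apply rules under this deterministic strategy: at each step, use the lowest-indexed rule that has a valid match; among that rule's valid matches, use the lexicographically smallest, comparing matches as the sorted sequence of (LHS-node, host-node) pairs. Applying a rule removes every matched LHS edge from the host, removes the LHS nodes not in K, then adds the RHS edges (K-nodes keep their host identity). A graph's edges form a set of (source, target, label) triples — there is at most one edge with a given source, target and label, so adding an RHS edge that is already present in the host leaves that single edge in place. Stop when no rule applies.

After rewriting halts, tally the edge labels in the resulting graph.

initial: |V|=5 |E|=5  E = 0-q->0 1-p->0 2-p->1 3-q->3 4-q->4
step 1: apply R1 at {0↦1, 1↦3}  → |V|=4 |E|=4  E = 0-q->0 1-p->0 2-p->1 4-q->4
step 2: apply R1 at {0↦1, 1↦4}  → |V|=3 |E|=3  E = 0-q->0 1-p->0 2-p->1
final graph: no rule applies after step 2
NF edges: [(0, 0, 'q'), (1, 0, 'p'), (2, 1, 'p')]

Answer: p:2 q:1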